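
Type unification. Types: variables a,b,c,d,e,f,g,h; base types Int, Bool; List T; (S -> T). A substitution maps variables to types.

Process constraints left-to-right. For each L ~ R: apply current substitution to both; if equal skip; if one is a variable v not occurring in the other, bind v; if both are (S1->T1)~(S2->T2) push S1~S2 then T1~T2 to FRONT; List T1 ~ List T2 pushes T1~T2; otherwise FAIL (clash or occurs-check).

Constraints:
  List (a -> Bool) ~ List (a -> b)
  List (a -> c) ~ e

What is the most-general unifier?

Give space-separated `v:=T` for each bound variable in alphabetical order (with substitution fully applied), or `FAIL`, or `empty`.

step 1: unify List (a -> Bool) ~ List (a -> b)  [subst: {-} | 1 pending]
  -> decompose List: push (a -> Bool)~(a -> b)
step 2: unify (a -> Bool) ~ (a -> b)  [subst: {-} | 1 pending]
  -> decompose arrow: push a~a, Bool~b
step 3: unify a ~ a  [subst: {-} | 2 pending]
  -> identical, skip
step 4: unify Bool ~ b  [subst: {-} | 1 pending]
  bind b := Bool
step 5: unify List (a -> c) ~ e  [subst: {b:=Bool} | 0 pending]
  bind e := List (a -> c)

Answer: b:=Bool e:=List (a -> c)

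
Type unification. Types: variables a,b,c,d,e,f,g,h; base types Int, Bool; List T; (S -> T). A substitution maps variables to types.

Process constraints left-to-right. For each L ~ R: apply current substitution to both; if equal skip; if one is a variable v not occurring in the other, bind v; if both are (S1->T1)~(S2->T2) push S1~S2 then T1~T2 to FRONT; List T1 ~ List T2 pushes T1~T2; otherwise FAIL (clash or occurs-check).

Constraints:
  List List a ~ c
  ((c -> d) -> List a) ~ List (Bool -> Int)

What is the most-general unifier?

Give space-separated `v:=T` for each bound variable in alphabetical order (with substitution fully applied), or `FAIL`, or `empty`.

Answer: FAIL

Derivation:
step 1: unify List List a ~ c  [subst: {-} | 1 pending]
  bind c := List List a
step 2: unify ((List List a -> d) -> List a) ~ List (Bool -> Int)  [subst: {c:=List List a} | 0 pending]
  clash: ((List List a -> d) -> List a) vs List (Bool -> Int)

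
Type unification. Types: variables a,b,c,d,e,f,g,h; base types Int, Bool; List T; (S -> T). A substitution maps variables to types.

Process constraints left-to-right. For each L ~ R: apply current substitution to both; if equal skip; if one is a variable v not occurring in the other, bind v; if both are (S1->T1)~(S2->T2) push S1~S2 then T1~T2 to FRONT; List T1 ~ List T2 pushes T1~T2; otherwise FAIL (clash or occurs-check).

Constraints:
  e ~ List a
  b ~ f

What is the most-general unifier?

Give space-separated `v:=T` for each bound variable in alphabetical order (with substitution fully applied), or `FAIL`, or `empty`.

step 1: unify e ~ List a  [subst: {-} | 1 pending]
  bind e := List a
step 2: unify b ~ f  [subst: {e:=List a} | 0 pending]
  bind b := f

Answer: b:=f e:=List a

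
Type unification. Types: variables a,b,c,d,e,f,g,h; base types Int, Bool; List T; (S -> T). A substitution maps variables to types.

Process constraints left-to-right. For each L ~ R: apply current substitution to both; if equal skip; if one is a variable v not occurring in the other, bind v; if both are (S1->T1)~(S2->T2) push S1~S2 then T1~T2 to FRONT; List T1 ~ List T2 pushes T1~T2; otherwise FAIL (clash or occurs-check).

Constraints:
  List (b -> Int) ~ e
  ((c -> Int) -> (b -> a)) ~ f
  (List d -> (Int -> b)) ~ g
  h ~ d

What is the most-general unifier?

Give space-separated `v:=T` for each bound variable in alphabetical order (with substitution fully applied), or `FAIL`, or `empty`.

Answer: e:=List (b -> Int) f:=((c -> Int) -> (b -> a)) g:=(List d -> (Int -> b)) h:=d

Derivation:
step 1: unify List (b -> Int) ~ e  [subst: {-} | 3 pending]
  bind e := List (b -> Int)
step 2: unify ((c -> Int) -> (b -> a)) ~ f  [subst: {e:=List (b -> Int)} | 2 pending]
  bind f := ((c -> Int) -> (b -> a))
step 3: unify (List d -> (Int -> b)) ~ g  [subst: {e:=List (b -> Int), f:=((c -> Int) -> (b -> a))} | 1 pending]
  bind g := (List d -> (Int -> b))
step 4: unify h ~ d  [subst: {e:=List (b -> Int), f:=((c -> Int) -> (b -> a)), g:=(List d -> (Int -> b))} | 0 pending]
  bind h := d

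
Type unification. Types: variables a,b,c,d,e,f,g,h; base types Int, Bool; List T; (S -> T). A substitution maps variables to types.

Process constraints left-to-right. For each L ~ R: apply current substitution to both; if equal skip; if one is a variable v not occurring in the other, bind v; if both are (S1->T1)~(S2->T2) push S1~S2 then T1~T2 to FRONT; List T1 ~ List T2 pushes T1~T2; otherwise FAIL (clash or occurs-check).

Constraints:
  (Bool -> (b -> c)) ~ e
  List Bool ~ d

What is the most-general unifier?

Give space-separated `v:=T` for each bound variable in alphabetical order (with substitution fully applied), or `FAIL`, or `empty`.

Answer: d:=List Bool e:=(Bool -> (b -> c))

Derivation:
step 1: unify (Bool -> (b -> c)) ~ e  [subst: {-} | 1 pending]
  bind e := (Bool -> (b -> c))
step 2: unify List Bool ~ d  [subst: {e:=(Bool -> (b -> c))} | 0 pending]
  bind d := List Bool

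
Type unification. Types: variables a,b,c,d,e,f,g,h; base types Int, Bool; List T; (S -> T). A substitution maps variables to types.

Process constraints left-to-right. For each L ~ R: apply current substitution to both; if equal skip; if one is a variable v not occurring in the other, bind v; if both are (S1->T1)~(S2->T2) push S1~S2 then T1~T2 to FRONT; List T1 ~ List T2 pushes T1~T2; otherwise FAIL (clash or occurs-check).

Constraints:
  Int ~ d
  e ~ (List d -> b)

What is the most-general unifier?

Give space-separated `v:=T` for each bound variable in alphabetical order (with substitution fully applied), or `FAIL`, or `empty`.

Answer: d:=Int e:=(List Int -> b)

Derivation:
step 1: unify Int ~ d  [subst: {-} | 1 pending]
  bind d := Int
step 2: unify e ~ (List Int -> b)  [subst: {d:=Int} | 0 pending]
  bind e := (List Int -> b)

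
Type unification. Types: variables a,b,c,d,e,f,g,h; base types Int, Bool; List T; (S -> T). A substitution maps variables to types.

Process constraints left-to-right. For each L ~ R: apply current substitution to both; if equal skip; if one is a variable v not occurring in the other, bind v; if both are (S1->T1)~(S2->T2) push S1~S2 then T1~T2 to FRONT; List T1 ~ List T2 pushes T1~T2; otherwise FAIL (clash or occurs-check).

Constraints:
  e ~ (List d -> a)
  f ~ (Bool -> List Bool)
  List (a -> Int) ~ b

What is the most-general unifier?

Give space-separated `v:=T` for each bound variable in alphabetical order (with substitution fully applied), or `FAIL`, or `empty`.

step 1: unify e ~ (List d -> a)  [subst: {-} | 2 pending]
  bind e := (List d -> a)
step 2: unify f ~ (Bool -> List Bool)  [subst: {e:=(List d -> a)} | 1 pending]
  bind f := (Bool -> List Bool)
step 3: unify List (a -> Int) ~ b  [subst: {e:=(List d -> a), f:=(Bool -> List Bool)} | 0 pending]
  bind b := List (a -> Int)

Answer: b:=List (a -> Int) e:=(List d -> a) f:=(Bool -> List Bool)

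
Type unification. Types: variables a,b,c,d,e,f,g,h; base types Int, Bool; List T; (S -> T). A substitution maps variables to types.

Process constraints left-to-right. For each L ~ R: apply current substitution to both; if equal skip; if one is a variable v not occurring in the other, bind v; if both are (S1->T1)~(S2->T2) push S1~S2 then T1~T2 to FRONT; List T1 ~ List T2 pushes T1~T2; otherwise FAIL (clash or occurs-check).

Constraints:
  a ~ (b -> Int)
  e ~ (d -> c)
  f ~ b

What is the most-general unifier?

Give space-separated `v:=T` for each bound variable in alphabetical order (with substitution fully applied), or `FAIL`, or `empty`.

step 1: unify a ~ (b -> Int)  [subst: {-} | 2 pending]
  bind a := (b -> Int)
step 2: unify e ~ (d -> c)  [subst: {a:=(b -> Int)} | 1 pending]
  bind e := (d -> c)
step 3: unify f ~ b  [subst: {a:=(b -> Int), e:=(d -> c)} | 0 pending]
  bind f := b

Answer: a:=(b -> Int) e:=(d -> c) f:=b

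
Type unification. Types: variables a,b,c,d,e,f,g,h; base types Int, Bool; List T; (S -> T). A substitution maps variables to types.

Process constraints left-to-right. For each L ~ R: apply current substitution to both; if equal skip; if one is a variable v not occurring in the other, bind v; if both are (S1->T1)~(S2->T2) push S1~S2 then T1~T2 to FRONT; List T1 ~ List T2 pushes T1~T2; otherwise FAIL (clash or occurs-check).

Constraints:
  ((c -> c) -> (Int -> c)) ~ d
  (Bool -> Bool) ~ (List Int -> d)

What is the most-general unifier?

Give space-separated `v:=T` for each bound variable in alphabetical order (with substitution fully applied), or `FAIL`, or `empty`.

Answer: FAIL

Derivation:
step 1: unify ((c -> c) -> (Int -> c)) ~ d  [subst: {-} | 1 pending]
  bind d := ((c -> c) -> (Int -> c))
step 2: unify (Bool -> Bool) ~ (List Int -> ((c -> c) -> (Int -> c)))  [subst: {d:=((c -> c) -> (Int -> c))} | 0 pending]
  -> decompose arrow: push Bool~List Int, Bool~((c -> c) -> (Int -> c))
step 3: unify Bool ~ List Int  [subst: {d:=((c -> c) -> (Int -> c))} | 1 pending]
  clash: Bool vs List Int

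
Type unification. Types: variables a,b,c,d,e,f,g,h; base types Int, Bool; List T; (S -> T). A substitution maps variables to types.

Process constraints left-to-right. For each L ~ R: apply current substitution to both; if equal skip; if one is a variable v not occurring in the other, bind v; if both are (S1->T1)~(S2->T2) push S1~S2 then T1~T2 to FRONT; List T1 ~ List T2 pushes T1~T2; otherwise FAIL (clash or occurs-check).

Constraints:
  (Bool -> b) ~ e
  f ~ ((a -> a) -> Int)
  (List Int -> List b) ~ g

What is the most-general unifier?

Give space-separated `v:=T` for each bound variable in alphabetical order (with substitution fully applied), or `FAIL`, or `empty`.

Answer: e:=(Bool -> b) f:=((a -> a) -> Int) g:=(List Int -> List b)

Derivation:
step 1: unify (Bool -> b) ~ e  [subst: {-} | 2 pending]
  bind e := (Bool -> b)
step 2: unify f ~ ((a -> a) -> Int)  [subst: {e:=(Bool -> b)} | 1 pending]
  bind f := ((a -> a) -> Int)
step 3: unify (List Int -> List b) ~ g  [subst: {e:=(Bool -> b), f:=((a -> a) -> Int)} | 0 pending]
  bind g := (List Int -> List b)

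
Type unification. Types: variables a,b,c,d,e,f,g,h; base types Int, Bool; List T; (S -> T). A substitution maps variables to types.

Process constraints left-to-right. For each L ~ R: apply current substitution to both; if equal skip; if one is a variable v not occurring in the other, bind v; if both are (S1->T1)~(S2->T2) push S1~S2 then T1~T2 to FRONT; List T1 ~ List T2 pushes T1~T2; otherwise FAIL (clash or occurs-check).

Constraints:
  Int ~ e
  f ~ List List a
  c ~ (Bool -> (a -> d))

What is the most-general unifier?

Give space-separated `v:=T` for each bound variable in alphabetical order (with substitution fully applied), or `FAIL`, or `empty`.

Answer: c:=(Bool -> (a -> d)) e:=Int f:=List List a

Derivation:
step 1: unify Int ~ e  [subst: {-} | 2 pending]
  bind e := Int
step 2: unify f ~ List List a  [subst: {e:=Int} | 1 pending]
  bind f := List List a
step 3: unify c ~ (Bool -> (a -> d))  [subst: {e:=Int, f:=List List a} | 0 pending]
  bind c := (Bool -> (a -> d))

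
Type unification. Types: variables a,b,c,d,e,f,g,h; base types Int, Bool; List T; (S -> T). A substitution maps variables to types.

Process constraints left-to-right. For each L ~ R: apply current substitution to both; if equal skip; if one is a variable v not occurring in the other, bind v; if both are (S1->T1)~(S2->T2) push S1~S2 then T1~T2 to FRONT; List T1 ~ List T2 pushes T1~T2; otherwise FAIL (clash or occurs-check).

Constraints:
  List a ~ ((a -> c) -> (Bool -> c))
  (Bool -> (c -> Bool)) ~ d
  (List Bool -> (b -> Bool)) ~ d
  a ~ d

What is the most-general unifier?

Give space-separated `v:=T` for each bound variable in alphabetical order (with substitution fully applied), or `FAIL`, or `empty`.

Answer: FAIL

Derivation:
step 1: unify List a ~ ((a -> c) -> (Bool -> c))  [subst: {-} | 3 pending]
  clash: List a vs ((a -> c) -> (Bool -> c))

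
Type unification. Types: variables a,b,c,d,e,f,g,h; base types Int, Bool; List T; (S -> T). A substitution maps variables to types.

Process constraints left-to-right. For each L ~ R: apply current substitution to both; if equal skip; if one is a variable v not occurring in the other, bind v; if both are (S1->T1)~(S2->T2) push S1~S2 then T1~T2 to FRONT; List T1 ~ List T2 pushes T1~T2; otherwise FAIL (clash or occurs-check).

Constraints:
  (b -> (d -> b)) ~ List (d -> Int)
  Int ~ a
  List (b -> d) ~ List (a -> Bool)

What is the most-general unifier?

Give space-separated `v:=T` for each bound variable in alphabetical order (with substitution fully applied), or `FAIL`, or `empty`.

Answer: FAIL

Derivation:
step 1: unify (b -> (d -> b)) ~ List (d -> Int)  [subst: {-} | 2 pending]
  clash: (b -> (d -> b)) vs List (d -> Int)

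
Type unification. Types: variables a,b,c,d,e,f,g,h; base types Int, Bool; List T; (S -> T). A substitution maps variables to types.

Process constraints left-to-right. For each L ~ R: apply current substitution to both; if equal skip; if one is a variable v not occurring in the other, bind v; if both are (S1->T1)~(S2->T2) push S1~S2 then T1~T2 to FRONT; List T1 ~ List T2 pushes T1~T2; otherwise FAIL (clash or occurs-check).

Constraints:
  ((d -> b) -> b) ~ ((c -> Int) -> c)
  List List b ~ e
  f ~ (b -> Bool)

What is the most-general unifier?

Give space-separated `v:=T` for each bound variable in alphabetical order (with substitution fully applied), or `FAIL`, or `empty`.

step 1: unify ((d -> b) -> b) ~ ((c -> Int) -> c)  [subst: {-} | 2 pending]
  -> decompose arrow: push (d -> b)~(c -> Int), b~c
step 2: unify (d -> b) ~ (c -> Int)  [subst: {-} | 3 pending]
  -> decompose arrow: push d~c, b~Int
step 3: unify d ~ c  [subst: {-} | 4 pending]
  bind d := c
step 4: unify b ~ Int  [subst: {d:=c} | 3 pending]
  bind b := Int
step 5: unify Int ~ c  [subst: {d:=c, b:=Int} | 2 pending]
  bind c := Int
step 6: unify List List Int ~ e  [subst: {d:=c, b:=Int, c:=Int} | 1 pending]
  bind e := List List Int
step 7: unify f ~ (Int -> Bool)  [subst: {d:=c, b:=Int, c:=Int, e:=List List Int} | 0 pending]
  bind f := (Int -> Bool)

Answer: b:=Int c:=Int d:=Int e:=List List Int f:=(Int -> Bool)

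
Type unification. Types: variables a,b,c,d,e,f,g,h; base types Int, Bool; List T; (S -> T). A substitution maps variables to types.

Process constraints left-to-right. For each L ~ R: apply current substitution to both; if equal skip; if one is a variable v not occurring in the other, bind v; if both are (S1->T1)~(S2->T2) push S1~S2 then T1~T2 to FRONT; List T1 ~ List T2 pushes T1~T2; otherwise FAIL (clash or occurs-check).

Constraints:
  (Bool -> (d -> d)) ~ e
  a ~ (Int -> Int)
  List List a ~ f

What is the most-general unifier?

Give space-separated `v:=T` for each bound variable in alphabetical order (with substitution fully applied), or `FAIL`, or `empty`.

step 1: unify (Bool -> (d -> d)) ~ e  [subst: {-} | 2 pending]
  bind e := (Bool -> (d -> d))
step 2: unify a ~ (Int -> Int)  [subst: {e:=(Bool -> (d -> d))} | 1 pending]
  bind a := (Int -> Int)
step 3: unify List List (Int -> Int) ~ f  [subst: {e:=(Bool -> (d -> d)), a:=(Int -> Int)} | 0 pending]
  bind f := List List (Int -> Int)

Answer: a:=(Int -> Int) e:=(Bool -> (d -> d)) f:=List List (Int -> Int)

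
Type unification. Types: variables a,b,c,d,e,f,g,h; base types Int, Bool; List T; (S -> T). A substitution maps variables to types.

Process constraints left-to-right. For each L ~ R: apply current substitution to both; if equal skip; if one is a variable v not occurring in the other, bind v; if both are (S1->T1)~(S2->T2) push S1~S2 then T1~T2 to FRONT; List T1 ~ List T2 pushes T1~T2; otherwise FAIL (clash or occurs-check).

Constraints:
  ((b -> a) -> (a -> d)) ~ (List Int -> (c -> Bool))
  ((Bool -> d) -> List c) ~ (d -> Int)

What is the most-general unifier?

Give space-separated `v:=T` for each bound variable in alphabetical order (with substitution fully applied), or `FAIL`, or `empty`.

Answer: FAIL

Derivation:
step 1: unify ((b -> a) -> (a -> d)) ~ (List Int -> (c -> Bool))  [subst: {-} | 1 pending]
  -> decompose arrow: push (b -> a)~List Int, (a -> d)~(c -> Bool)
step 2: unify (b -> a) ~ List Int  [subst: {-} | 2 pending]
  clash: (b -> a) vs List Int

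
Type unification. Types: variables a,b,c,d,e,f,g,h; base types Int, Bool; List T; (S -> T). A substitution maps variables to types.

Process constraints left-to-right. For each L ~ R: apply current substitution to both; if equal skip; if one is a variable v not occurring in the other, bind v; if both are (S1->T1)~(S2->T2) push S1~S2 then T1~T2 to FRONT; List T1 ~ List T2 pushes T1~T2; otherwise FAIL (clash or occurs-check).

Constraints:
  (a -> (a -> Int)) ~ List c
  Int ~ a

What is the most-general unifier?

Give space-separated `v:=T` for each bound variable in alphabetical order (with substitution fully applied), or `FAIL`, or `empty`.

Answer: FAIL

Derivation:
step 1: unify (a -> (a -> Int)) ~ List c  [subst: {-} | 1 pending]
  clash: (a -> (a -> Int)) vs List c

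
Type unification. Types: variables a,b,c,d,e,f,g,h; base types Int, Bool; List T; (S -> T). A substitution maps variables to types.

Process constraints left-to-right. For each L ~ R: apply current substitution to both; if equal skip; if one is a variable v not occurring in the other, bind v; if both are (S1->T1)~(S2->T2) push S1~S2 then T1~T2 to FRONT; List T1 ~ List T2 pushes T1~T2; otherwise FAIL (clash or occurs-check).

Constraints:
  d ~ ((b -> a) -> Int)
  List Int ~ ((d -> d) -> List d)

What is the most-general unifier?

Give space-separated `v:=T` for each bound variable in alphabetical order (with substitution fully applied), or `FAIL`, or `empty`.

step 1: unify d ~ ((b -> a) -> Int)  [subst: {-} | 1 pending]
  bind d := ((b -> a) -> Int)
step 2: unify List Int ~ ((((b -> a) -> Int) -> ((b -> a) -> Int)) -> List ((b -> a) -> Int))  [subst: {d:=((b -> a) -> Int)} | 0 pending]
  clash: List Int vs ((((b -> a) -> Int) -> ((b -> a) -> Int)) -> List ((b -> a) -> Int))

Answer: FAIL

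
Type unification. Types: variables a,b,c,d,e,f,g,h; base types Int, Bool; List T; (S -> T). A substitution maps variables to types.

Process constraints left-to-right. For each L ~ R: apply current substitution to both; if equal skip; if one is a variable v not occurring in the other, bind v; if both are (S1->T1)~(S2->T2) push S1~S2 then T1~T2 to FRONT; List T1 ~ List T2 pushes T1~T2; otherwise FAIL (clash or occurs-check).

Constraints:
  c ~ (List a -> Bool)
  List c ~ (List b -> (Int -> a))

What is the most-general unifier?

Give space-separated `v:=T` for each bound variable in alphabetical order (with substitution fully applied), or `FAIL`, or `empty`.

Answer: FAIL

Derivation:
step 1: unify c ~ (List a -> Bool)  [subst: {-} | 1 pending]
  bind c := (List a -> Bool)
step 2: unify List (List a -> Bool) ~ (List b -> (Int -> a))  [subst: {c:=(List a -> Bool)} | 0 pending]
  clash: List (List a -> Bool) vs (List b -> (Int -> a))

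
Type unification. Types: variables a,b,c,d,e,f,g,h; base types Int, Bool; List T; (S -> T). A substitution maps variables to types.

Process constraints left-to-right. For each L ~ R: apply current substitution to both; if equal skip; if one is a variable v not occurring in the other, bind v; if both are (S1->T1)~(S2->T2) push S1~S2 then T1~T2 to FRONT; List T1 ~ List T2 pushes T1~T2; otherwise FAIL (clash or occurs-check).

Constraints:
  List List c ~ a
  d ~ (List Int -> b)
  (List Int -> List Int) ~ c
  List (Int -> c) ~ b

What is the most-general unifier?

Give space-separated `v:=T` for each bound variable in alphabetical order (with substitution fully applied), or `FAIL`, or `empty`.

Answer: a:=List List (List Int -> List Int) b:=List (Int -> (List Int -> List Int)) c:=(List Int -> List Int) d:=(List Int -> List (Int -> (List Int -> List Int)))

Derivation:
step 1: unify List List c ~ a  [subst: {-} | 3 pending]
  bind a := List List c
step 2: unify d ~ (List Int -> b)  [subst: {a:=List List c} | 2 pending]
  bind d := (List Int -> b)
step 3: unify (List Int -> List Int) ~ c  [subst: {a:=List List c, d:=(List Int -> b)} | 1 pending]
  bind c := (List Int -> List Int)
step 4: unify List (Int -> (List Int -> List Int)) ~ b  [subst: {a:=List List c, d:=(List Int -> b), c:=(List Int -> List Int)} | 0 pending]
  bind b := List (Int -> (List Int -> List Int))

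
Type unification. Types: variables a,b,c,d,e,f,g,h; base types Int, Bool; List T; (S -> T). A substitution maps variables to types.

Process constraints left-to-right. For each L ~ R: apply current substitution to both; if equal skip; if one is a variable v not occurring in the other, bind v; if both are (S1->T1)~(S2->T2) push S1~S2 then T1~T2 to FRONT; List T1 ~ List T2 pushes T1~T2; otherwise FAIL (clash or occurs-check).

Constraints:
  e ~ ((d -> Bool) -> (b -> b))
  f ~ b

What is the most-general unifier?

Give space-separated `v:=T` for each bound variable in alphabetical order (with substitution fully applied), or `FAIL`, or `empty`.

Answer: e:=((d -> Bool) -> (b -> b)) f:=b

Derivation:
step 1: unify e ~ ((d -> Bool) -> (b -> b))  [subst: {-} | 1 pending]
  bind e := ((d -> Bool) -> (b -> b))
step 2: unify f ~ b  [subst: {e:=((d -> Bool) -> (b -> b))} | 0 pending]
  bind f := b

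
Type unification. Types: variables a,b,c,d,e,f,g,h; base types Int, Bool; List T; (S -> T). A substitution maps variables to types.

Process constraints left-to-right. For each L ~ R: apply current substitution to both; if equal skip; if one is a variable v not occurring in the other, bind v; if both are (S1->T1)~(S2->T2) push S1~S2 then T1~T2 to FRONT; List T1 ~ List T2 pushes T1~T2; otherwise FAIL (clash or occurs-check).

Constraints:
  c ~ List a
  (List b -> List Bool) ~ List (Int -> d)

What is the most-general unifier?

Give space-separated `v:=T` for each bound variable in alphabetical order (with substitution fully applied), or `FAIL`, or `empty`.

Answer: FAIL

Derivation:
step 1: unify c ~ List a  [subst: {-} | 1 pending]
  bind c := List a
step 2: unify (List b -> List Bool) ~ List (Int -> d)  [subst: {c:=List a} | 0 pending]
  clash: (List b -> List Bool) vs List (Int -> d)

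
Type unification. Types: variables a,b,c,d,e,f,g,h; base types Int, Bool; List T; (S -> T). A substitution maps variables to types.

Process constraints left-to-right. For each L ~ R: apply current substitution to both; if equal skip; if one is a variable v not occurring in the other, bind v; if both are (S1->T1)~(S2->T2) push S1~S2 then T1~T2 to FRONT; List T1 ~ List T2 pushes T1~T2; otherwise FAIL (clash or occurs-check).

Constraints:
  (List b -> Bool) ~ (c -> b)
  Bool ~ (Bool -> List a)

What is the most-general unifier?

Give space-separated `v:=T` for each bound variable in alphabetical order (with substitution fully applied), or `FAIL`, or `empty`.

Answer: FAIL

Derivation:
step 1: unify (List b -> Bool) ~ (c -> b)  [subst: {-} | 1 pending]
  -> decompose arrow: push List b~c, Bool~b
step 2: unify List b ~ c  [subst: {-} | 2 pending]
  bind c := List b
step 3: unify Bool ~ b  [subst: {c:=List b} | 1 pending]
  bind b := Bool
step 4: unify Bool ~ (Bool -> List a)  [subst: {c:=List b, b:=Bool} | 0 pending]
  clash: Bool vs (Bool -> List a)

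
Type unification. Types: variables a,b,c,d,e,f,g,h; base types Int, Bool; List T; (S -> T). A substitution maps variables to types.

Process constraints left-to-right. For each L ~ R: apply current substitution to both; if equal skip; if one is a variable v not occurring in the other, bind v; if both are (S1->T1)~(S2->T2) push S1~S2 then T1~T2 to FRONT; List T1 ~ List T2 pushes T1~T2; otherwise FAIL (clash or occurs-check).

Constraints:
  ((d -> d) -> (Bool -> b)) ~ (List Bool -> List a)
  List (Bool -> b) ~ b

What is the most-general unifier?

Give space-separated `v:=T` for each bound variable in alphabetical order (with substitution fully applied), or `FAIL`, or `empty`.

step 1: unify ((d -> d) -> (Bool -> b)) ~ (List Bool -> List a)  [subst: {-} | 1 pending]
  -> decompose arrow: push (d -> d)~List Bool, (Bool -> b)~List a
step 2: unify (d -> d) ~ List Bool  [subst: {-} | 2 pending]
  clash: (d -> d) vs List Bool

Answer: FAIL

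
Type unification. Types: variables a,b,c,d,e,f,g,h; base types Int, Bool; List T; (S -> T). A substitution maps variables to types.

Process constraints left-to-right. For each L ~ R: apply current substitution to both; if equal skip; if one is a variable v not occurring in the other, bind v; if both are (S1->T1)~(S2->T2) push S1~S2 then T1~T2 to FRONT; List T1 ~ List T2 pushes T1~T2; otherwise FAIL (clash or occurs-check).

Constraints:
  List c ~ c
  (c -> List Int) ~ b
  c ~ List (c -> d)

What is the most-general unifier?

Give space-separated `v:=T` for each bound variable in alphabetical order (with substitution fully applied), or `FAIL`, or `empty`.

step 1: unify List c ~ c  [subst: {-} | 2 pending]
  occurs-check fail

Answer: FAIL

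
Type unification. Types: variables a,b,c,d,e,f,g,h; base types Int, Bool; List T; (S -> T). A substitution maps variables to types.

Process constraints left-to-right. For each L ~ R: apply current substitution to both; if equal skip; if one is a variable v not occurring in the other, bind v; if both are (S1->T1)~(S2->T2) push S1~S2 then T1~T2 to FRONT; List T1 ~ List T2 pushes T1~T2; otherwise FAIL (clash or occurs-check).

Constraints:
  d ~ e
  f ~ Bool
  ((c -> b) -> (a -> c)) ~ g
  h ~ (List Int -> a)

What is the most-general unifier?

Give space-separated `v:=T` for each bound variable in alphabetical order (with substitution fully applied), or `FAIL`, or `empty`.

step 1: unify d ~ e  [subst: {-} | 3 pending]
  bind d := e
step 2: unify f ~ Bool  [subst: {d:=e} | 2 pending]
  bind f := Bool
step 3: unify ((c -> b) -> (a -> c)) ~ g  [subst: {d:=e, f:=Bool} | 1 pending]
  bind g := ((c -> b) -> (a -> c))
step 4: unify h ~ (List Int -> a)  [subst: {d:=e, f:=Bool, g:=((c -> b) -> (a -> c))} | 0 pending]
  bind h := (List Int -> a)

Answer: d:=e f:=Bool g:=((c -> b) -> (a -> c)) h:=(List Int -> a)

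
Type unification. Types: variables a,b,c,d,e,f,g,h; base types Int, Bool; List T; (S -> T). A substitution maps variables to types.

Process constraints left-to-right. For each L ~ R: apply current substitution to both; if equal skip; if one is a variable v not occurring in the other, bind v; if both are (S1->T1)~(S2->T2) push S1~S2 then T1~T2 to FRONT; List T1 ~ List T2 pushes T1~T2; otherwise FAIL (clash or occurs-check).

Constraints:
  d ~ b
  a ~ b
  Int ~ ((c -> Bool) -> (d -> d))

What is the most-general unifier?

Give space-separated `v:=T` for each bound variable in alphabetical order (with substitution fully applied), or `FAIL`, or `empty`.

step 1: unify d ~ b  [subst: {-} | 2 pending]
  bind d := b
step 2: unify a ~ b  [subst: {d:=b} | 1 pending]
  bind a := b
step 3: unify Int ~ ((c -> Bool) -> (b -> b))  [subst: {d:=b, a:=b} | 0 pending]
  clash: Int vs ((c -> Bool) -> (b -> b))

Answer: FAIL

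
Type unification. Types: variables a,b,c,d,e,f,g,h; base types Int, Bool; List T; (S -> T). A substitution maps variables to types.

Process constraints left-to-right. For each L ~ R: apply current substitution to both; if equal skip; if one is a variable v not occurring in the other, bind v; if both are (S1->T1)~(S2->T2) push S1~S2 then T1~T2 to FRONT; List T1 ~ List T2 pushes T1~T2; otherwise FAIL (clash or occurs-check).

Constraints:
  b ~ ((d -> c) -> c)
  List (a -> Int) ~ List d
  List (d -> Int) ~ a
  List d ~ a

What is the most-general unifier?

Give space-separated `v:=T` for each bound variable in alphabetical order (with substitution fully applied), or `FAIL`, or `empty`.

Answer: FAIL

Derivation:
step 1: unify b ~ ((d -> c) -> c)  [subst: {-} | 3 pending]
  bind b := ((d -> c) -> c)
step 2: unify List (a -> Int) ~ List d  [subst: {b:=((d -> c) -> c)} | 2 pending]
  -> decompose List: push (a -> Int)~d
step 3: unify (a -> Int) ~ d  [subst: {b:=((d -> c) -> c)} | 2 pending]
  bind d := (a -> Int)
step 4: unify List ((a -> Int) -> Int) ~ a  [subst: {b:=((d -> c) -> c), d:=(a -> Int)} | 1 pending]
  occurs-check fail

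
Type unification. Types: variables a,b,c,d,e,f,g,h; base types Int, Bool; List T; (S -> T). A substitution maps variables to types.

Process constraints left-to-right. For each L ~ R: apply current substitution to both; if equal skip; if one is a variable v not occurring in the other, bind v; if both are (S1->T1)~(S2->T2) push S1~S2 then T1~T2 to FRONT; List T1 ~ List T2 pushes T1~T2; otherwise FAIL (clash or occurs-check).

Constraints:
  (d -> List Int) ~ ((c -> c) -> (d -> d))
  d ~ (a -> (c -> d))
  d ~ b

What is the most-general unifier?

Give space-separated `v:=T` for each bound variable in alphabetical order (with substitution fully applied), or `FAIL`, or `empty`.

step 1: unify (d -> List Int) ~ ((c -> c) -> (d -> d))  [subst: {-} | 2 pending]
  -> decompose arrow: push d~(c -> c), List Int~(d -> d)
step 2: unify d ~ (c -> c)  [subst: {-} | 3 pending]
  bind d := (c -> c)
step 3: unify List Int ~ ((c -> c) -> (c -> c))  [subst: {d:=(c -> c)} | 2 pending]
  clash: List Int vs ((c -> c) -> (c -> c))

Answer: FAIL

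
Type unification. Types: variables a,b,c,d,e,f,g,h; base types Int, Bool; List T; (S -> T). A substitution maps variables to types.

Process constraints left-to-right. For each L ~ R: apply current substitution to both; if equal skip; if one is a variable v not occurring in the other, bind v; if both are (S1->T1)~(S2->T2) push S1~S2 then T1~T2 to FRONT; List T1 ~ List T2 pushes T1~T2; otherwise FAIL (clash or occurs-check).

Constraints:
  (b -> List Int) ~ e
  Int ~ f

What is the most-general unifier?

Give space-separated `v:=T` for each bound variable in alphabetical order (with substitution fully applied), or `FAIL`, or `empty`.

step 1: unify (b -> List Int) ~ e  [subst: {-} | 1 pending]
  bind e := (b -> List Int)
step 2: unify Int ~ f  [subst: {e:=(b -> List Int)} | 0 pending]
  bind f := Int

Answer: e:=(b -> List Int) f:=Int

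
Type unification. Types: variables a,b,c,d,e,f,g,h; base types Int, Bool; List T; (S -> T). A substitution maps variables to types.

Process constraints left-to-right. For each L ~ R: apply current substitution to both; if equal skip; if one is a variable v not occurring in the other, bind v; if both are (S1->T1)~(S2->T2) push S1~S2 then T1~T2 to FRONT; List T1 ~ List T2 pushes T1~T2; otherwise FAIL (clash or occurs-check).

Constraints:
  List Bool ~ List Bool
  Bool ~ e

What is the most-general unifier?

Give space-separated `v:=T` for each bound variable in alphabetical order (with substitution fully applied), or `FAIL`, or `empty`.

Answer: e:=Bool

Derivation:
step 1: unify List Bool ~ List Bool  [subst: {-} | 1 pending]
  -> identical, skip
step 2: unify Bool ~ e  [subst: {-} | 0 pending]
  bind e := Bool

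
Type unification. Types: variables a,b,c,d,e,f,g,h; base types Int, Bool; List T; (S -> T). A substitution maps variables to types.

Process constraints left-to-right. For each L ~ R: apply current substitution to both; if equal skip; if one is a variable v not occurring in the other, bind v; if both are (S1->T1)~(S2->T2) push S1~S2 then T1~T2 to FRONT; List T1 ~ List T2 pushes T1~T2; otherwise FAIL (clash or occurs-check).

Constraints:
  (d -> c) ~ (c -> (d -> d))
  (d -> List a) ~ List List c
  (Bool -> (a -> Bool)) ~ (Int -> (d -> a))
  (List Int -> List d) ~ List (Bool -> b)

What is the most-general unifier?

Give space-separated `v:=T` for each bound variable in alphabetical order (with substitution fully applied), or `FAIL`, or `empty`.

step 1: unify (d -> c) ~ (c -> (d -> d))  [subst: {-} | 3 pending]
  -> decompose arrow: push d~c, c~(d -> d)
step 2: unify d ~ c  [subst: {-} | 4 pending]
  bind d := c
step 3: unify c ~ (c -> c)  [subst: {d:=c} | 3 pending]
  occurs-check fail: c in (c -> c)

Answer: FAIL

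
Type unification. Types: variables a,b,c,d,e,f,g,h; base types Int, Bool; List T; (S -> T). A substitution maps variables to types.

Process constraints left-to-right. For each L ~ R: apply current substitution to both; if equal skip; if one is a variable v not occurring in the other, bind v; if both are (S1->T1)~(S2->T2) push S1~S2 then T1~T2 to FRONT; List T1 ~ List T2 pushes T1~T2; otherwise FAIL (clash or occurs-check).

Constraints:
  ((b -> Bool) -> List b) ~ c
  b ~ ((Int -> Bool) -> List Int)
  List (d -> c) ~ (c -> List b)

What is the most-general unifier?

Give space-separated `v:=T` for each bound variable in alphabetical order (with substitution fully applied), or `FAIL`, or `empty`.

step 1: unify ((b -> Bool) -> List b) ~ c  [subst: {-} | 2 pending]
  bind c := ((b -> Bool) -> List b)
step 2: unify b ~ ((Int -> Bool) -> List Int)  [subst: {c:=((b -> Bool) -> List b)} | 1 pending]
  bind b := ((Int -> Bool) -> List Int)
step 3: unify List (d -> ((((Int -> Bool) -> List Int) -> Bool) -> List ((Int -> Bool) -> List Int))) ~ (((((Int -> Bool) -> List Int) -> Bool) -> List ((Int -> Bool) -> List Int)) -> List ((Int -> Bool) -> List Int))  [subst: {c:=((b -> Bool) -> List b), b:=((Int -> Bool) -> List Int)} | 0 pending]
  clash: List (d -> ((((Int -> Bool) -> List Int) -> Bool) -> List ((Int -> Bool) -> List Int))) vs (((((Int -> Bool) -> List Int) -> Bool) -> List ((Int -> Bool) -> List Int)) -> List ((Int -> Bool) -> List Int))

Answer: FAIL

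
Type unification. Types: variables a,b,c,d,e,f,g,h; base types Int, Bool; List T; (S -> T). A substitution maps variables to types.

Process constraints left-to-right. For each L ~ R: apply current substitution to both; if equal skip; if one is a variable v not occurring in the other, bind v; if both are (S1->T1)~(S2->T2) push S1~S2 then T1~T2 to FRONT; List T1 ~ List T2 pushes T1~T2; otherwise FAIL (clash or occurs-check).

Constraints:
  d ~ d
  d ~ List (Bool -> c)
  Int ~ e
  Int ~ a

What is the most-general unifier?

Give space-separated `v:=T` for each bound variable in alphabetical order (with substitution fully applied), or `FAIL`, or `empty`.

step 1: unify d ~ d  [subst: {-} | 3 pending]
  -> identical, skip
step 2: unify d ~ List (Bool -> c)  [subst: {-} | 2 pending]
  bind d := List (Bool -> c)
step 3: unify Int ~ e  [subst: {d:=List (Bool -> c)} | 1 pending]
  bind e := Int
step 4: unify Int ~ a  [subst: {d:=List (Bool -> c), e:=Int} | 0 pending]
  bind a := Int

Answer: a:=Int d:=List (Bool -> c) e:=Int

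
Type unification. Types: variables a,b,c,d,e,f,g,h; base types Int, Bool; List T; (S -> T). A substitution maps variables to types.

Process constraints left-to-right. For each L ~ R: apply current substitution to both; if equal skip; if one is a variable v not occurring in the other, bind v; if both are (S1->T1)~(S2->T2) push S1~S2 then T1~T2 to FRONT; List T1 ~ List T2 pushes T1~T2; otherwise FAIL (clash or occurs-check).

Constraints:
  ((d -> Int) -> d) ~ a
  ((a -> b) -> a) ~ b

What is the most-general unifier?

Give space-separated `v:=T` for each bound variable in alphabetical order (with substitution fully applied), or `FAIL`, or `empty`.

step 1: unify ((d -> Int) -> d) ~ a  [subst: {-} | 1 pending]
  bind a := ((d -> Int) -> d)
step 2: unify ((((d -> Int) -> d) -> b) -> ((d -> Int) -> d)) ~ b  [subst: {a:=((d -> Int) -> d)} | 0 pending]
  occurs-check fail

Answer: FAIL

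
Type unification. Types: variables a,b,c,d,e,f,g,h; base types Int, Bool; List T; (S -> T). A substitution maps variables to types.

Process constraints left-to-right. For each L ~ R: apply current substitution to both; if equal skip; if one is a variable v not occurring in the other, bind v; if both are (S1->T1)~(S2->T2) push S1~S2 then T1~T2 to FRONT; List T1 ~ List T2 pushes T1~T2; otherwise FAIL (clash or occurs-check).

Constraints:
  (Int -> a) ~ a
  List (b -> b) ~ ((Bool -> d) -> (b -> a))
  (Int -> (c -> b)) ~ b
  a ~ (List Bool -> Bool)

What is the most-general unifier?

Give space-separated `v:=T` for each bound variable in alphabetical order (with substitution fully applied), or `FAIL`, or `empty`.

Answer: FAIL

Derivation:
step 1: unify (Int -> a) ~ a  [subst: {-} | 3 pending]
  occurs-check fail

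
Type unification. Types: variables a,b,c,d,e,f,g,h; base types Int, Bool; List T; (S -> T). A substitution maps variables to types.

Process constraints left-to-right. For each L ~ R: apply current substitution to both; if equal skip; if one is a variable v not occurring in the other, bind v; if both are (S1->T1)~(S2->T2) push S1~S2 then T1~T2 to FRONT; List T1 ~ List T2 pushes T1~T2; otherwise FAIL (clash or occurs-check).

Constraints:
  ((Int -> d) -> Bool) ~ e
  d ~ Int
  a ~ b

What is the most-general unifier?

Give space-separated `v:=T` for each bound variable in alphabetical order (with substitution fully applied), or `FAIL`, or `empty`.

step 1: unify ((Int -> d) -> Bool) ~ e  [subst: {-} | 2 pending]
  bind e := ((Int -> d) -> Bool)
step 2: unify d ~ Int  [subst: {e:=((Int -> d) -> Bool)} | 1 pending]
  bind d := Int
step 3: unify a ~ b  [subst: {e:=((Int -> d) -> Bool), d:=Int} | 0 pending]
  bind a := b

Answer: a:=b d:=Int e:=((Int -> Int) -> Bool)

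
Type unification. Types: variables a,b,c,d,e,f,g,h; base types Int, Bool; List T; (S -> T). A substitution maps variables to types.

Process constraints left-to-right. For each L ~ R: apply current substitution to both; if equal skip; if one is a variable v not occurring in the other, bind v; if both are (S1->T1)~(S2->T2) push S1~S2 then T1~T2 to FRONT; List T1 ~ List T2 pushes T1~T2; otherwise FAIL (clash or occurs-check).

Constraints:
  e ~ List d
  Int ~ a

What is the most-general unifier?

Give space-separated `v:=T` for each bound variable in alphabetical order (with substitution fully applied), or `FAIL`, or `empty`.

step 1: unify e ~ List d  [subst: {-} | 1 pending]
  bind e := List d
step 2: unify Int ~ a  [subst: {e:=List d} | 0 pending]
  bind a := Int

Answer: a:=Int e:=List d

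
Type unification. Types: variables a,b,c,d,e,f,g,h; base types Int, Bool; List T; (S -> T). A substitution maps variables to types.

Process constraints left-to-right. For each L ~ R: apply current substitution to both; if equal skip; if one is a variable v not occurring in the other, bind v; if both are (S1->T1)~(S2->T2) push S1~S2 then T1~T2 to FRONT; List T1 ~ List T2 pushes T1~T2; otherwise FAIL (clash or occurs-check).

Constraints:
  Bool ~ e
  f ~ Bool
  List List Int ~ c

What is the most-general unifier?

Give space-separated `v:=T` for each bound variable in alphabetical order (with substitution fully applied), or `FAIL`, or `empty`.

step 1: unify Bool ~ e  [subst: {-} | 2 pending]
  bind e := Bool
step 2: unify f ~ Bool  [subst: {e:=Bool} | 1 pending]
  bind f := Bool
step 3: unify List List Int ~ c  [subst: {e:=Bool, f:=Bool} | 0 pending]
  bind c := List List Int

Answer: c:=List List Int e:=Bool f:=Bool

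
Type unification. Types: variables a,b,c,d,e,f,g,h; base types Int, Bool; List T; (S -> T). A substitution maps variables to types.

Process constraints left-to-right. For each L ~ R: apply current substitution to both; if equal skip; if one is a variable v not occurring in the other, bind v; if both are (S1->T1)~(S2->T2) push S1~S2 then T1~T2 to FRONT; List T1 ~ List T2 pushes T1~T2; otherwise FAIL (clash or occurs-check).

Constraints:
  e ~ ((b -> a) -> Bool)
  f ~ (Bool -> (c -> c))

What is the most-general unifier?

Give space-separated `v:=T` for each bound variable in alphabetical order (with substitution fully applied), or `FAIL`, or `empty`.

step 1: unify e ~ ((b -> a) -> Bool)  [subst: {-} | 1 pending]
  bind e := ((b -> a) -> Bool)
step 2: unify f ~ (Bool -> (c -> c))  [subst: {e:=((b -> a) -> Bool)} | 0 pending]
  bind f := (Bool -> (c -> c))

Answer: e:=((b -> a) -> Bool) f:=(Bool -> (c -> c))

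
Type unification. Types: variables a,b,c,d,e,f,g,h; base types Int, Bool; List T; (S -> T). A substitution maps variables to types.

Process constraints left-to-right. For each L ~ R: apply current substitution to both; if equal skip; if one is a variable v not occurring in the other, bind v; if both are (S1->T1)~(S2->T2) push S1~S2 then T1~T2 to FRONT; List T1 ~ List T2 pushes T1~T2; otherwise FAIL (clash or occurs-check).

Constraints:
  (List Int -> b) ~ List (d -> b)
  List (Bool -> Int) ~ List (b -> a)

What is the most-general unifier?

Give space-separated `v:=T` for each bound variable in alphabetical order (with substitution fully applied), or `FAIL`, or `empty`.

step 1: unify (List Int -> b) ~ List (d -> b)  [subst: {-} | 1 pending]
  clash: (List Int -> b) vs List (d -> b)

Answer: FAIL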